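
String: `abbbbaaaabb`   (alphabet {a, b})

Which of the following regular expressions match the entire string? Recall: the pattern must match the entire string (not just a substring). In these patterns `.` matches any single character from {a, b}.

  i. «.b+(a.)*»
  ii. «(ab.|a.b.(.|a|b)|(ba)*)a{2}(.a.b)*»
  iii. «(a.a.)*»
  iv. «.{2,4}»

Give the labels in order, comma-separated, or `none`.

ii

i → no match
ii → match
iii → no match
iv → no match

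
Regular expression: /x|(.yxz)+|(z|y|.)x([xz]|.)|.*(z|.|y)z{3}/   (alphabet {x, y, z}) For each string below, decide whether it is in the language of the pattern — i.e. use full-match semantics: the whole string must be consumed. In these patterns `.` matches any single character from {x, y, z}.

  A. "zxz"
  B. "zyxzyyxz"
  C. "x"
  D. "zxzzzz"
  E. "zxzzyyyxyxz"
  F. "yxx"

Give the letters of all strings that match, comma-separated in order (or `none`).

A, B, C, D, F

A → match
B → match
C → match
D → match
E → no match
F → match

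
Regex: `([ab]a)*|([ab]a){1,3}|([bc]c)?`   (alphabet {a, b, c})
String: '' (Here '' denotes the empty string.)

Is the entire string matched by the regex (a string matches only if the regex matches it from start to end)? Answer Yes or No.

Yes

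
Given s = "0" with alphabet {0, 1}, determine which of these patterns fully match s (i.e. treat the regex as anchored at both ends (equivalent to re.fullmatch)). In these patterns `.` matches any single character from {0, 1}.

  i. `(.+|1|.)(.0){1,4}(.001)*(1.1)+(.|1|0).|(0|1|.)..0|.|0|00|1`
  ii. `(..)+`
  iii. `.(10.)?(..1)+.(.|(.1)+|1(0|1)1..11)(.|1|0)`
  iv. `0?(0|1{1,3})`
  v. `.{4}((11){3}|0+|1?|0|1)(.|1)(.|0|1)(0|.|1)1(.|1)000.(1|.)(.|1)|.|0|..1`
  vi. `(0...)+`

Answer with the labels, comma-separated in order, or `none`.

i → match
ii → no match
iii → no match
iv → match
v → match
vi → no match

i, iv, v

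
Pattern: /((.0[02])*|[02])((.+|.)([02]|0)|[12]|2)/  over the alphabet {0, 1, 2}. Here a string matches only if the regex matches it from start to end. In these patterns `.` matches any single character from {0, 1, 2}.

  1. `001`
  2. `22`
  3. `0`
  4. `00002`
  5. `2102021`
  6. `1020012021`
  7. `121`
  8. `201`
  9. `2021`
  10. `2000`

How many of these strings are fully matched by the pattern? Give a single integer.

4

1. `001` → no match
2. `22` → match
3. `0` → no match
4. `00002` → match
5. `2102021` → no match
6. `1020012021` → no match
7. `121` → no match
8. `201` → no match
9. `2021` → match
10. `2000` → match
Total matched: 4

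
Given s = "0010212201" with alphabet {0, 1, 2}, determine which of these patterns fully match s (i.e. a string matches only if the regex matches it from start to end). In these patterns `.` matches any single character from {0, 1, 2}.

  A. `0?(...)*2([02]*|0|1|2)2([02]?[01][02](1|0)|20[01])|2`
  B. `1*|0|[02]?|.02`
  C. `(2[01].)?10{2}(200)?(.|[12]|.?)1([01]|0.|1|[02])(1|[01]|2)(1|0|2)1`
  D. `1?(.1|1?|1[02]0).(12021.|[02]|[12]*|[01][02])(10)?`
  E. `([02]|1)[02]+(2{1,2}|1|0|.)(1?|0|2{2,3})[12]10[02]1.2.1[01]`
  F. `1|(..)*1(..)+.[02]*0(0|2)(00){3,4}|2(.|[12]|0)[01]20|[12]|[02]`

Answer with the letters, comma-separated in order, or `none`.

A

A → match
B → no match
C → no match
D → no match
E → no match
F → no match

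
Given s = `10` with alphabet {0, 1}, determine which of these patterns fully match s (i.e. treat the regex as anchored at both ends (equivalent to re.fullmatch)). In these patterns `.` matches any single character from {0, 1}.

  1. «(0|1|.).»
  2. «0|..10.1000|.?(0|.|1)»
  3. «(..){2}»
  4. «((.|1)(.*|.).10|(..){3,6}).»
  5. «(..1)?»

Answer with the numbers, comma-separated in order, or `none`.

1 → match
2 → match
3 → no match
4 → no match
5 → no match

1, 2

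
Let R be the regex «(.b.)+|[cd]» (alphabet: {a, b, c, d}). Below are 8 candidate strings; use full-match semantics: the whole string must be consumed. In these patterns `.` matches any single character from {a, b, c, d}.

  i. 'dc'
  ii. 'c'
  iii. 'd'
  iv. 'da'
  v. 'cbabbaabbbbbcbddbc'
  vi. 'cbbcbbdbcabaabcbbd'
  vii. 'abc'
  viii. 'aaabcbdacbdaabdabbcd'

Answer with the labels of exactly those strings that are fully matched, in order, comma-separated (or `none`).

i → no match
ii → match
iii → match
iv → no match
v → match
vi → match
vii → match
viii → no match

ii, iii, v, vi, vii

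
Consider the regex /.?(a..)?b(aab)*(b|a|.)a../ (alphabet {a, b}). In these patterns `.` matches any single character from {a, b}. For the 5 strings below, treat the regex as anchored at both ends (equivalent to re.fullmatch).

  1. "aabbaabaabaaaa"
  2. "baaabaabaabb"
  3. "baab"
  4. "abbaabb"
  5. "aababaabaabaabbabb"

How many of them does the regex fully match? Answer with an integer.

3

1 → match
2. "baaabaabaabb" → match
3. "baab" → no match
4. "abbaabb" → no match
5 → match
Total matched: 3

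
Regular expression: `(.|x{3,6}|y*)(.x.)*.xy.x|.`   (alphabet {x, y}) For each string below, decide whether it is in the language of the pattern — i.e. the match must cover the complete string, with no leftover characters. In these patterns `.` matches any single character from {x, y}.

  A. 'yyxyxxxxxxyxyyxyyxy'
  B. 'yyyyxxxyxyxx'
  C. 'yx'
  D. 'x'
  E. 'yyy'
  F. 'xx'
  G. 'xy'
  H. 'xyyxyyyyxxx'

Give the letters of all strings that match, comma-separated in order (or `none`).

A → no match
B. 'yyyyxxxyxyxx' → match
C. 'yx' → no match
D. 'x' → match
E. 'yyy' → no match
F. 'xx' → no match
G. 'xy' → no match
H. 'xyyxyyyyxxx' → no match

B, D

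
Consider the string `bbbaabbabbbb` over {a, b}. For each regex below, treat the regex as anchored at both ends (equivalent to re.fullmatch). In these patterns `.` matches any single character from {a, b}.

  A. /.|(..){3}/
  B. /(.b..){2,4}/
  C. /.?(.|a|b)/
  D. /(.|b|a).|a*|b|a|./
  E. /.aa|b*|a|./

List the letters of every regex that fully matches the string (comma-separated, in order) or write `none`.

A → no match
B → match
C → no match
D → no match
E → no match

B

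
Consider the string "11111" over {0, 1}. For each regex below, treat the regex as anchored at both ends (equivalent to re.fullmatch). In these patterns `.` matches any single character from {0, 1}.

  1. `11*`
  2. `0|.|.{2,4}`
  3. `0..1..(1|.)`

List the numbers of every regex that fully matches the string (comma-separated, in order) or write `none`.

1 → match
2 → no match
3 → no match — must start with "0"

1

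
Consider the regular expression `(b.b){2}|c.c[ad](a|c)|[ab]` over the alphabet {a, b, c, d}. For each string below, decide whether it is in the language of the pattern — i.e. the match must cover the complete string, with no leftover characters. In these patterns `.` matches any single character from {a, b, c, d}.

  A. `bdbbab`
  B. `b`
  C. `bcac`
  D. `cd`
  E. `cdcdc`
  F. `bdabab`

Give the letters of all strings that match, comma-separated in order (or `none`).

A, B, E

A. `bdbbab` → match
B. `b` → match
C. `bcac` → no match
D. `cd` → no match
E. `cdcdc` → match
F. `bdabab` → no match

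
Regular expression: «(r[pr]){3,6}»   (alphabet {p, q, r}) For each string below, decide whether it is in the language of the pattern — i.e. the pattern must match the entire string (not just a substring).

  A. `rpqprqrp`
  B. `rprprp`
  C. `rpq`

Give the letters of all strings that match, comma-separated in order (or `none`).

B

A. `rpqprqrp` → no match
B. `rprprp` → match
C. `rpq` → no match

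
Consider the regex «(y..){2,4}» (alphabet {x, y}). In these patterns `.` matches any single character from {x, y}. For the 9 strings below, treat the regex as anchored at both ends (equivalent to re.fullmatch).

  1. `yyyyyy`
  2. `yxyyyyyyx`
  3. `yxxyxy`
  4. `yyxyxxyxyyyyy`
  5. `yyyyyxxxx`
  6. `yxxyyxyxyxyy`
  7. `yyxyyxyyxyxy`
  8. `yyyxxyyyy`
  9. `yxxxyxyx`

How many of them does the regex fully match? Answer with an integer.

4

1 → match
2 → match
3 → match
4 → no match
5 → no match
6 → no match
7 → match
8 → no match
9 → no match
Total matched: 4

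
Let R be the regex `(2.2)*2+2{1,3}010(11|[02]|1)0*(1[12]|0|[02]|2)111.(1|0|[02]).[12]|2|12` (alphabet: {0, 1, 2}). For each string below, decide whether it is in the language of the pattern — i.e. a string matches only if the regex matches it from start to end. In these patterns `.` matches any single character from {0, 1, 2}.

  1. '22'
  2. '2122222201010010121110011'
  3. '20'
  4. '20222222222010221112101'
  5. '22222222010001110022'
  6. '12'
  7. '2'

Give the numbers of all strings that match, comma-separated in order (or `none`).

1 → no match
2 → no match
3 → no match
4 → match
5 → match
6 → match
7 → match

4, 5, 6, 7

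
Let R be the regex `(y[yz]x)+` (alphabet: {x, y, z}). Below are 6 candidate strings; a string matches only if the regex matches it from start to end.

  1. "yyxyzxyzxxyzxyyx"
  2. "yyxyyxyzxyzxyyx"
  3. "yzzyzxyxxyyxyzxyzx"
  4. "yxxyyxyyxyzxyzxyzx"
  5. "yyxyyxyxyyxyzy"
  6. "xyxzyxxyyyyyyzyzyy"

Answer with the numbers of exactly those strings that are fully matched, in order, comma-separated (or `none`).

1 → no match
2 → match
3 → no match
4 → no match
5 → no match — must end with "x"
6 → no match — must start with "y"

2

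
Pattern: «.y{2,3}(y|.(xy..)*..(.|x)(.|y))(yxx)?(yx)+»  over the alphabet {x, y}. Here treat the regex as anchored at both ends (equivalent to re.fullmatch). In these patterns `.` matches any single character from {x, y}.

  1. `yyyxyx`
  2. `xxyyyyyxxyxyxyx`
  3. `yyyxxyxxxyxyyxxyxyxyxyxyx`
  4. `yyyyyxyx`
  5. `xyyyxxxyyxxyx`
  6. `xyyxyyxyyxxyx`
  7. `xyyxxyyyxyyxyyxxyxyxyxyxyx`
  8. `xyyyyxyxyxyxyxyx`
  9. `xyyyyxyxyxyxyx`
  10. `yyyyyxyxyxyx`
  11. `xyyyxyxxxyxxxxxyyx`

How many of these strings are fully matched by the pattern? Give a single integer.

1 → no match
2 → no match
3 → match
4 → match
5 → match
6 → match
7 → match
8 → match
9 → match
10 → match
11 → match
Total matched: 9

9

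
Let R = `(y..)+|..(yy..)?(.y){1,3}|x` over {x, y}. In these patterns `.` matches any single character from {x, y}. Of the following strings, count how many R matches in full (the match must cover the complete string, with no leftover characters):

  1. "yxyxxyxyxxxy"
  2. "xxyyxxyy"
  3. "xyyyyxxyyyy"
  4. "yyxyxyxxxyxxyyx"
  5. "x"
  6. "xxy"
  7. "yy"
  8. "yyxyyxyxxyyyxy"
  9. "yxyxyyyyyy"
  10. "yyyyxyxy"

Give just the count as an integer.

3

1 → no match
2 → match
3 → no match
4 → no match
5 → match
6 → no match
7 → no match
8 → no match
9 → no match
10 → match
Total matched: 3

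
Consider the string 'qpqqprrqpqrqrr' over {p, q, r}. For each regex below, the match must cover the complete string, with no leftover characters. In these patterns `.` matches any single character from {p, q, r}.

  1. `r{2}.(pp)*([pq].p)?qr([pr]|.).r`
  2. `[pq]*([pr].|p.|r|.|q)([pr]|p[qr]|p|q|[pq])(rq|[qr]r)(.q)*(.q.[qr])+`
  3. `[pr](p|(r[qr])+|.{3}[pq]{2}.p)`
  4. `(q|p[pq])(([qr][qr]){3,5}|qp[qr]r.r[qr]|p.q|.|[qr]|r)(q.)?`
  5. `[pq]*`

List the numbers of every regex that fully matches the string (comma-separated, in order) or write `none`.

1 → no match — must start with 'r'
2 → match
3 → no match
4 → no match
5 → no match

2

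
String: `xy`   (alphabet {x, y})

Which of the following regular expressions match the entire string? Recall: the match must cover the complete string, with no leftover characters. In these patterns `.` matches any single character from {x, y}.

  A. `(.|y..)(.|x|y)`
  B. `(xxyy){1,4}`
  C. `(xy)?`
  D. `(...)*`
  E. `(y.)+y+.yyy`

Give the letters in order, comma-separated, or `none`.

A, C

A → match
B → no match — must start with `xxyy`
C → match
D → no match
E → no match — must start with `y`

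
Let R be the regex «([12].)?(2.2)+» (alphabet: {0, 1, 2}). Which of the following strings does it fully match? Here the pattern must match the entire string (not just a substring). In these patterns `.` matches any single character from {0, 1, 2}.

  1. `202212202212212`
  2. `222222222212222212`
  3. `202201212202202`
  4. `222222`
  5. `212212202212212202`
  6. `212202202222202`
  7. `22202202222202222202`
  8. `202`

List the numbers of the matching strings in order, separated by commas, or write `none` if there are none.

1, 2, 4, 5, 6, 7, 8

1 → match
2 → match
3 → no match
4 → match
5 → match
6 → match
7 → match
8 → match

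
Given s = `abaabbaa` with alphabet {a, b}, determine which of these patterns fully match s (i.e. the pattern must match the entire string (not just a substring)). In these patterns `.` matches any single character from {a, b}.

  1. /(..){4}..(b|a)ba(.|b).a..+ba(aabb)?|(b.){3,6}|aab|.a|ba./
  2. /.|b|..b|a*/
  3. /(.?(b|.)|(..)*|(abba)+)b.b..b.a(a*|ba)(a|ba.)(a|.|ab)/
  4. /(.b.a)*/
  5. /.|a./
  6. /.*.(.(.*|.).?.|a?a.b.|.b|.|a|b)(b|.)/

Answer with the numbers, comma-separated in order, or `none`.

4, 6

1 → no match
2 → no match
3 → no match
4 → match
5 → no match
6 → match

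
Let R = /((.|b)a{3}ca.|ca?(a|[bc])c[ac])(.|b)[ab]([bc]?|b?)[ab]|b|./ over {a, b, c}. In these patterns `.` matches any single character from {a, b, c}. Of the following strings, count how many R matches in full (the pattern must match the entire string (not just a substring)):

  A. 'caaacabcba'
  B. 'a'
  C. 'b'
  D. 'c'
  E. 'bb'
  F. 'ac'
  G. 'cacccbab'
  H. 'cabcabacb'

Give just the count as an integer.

6

A → match
B → match
C → match
D → match
E → no match
F → no match
G → match
H → match
Total matched: 6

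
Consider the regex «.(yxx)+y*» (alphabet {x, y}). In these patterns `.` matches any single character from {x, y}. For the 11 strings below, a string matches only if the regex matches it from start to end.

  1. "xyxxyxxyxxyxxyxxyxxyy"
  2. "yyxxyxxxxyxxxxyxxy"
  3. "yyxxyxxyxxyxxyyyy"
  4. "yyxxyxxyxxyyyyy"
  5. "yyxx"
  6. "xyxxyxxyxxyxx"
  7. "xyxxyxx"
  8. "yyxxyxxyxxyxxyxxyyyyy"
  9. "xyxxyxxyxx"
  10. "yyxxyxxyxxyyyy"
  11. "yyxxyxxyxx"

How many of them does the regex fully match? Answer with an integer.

10

1 → match
2 → no match
3 → match
4 → match
5 → match
6 → match
7 → match
8 → match
9 → match
10 → match
11 → match
Total matched: 10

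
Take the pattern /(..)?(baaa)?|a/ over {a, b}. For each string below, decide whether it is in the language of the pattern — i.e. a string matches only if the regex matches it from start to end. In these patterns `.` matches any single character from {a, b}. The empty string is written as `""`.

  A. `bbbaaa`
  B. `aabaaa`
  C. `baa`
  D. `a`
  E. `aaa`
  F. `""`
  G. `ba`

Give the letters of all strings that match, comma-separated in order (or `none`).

A, B, D, F, G

A → match
B → match
C → no match
D → match
E → no match
F → match
G → match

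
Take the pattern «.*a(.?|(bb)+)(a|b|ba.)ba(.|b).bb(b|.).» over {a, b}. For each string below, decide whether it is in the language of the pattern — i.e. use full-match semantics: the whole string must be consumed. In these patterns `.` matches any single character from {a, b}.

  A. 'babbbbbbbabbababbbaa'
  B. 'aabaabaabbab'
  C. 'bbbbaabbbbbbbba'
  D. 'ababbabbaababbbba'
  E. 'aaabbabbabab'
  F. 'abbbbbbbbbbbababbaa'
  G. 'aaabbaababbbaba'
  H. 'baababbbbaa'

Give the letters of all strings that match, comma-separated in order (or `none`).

H

A → no match
B → no match
C → no match
D → no match
E → no match
F → no match
G → no match
H → match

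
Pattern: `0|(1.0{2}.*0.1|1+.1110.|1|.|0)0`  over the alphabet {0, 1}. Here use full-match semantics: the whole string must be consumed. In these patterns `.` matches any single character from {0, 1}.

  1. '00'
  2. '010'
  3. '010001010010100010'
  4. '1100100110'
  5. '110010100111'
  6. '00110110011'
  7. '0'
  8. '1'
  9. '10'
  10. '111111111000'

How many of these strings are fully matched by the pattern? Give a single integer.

1 → match
2 → no match
3 → no match
4 → match
5 → no match — must end with '0'
6 → no match — must end with '0'
7 → match
8 → no match — must end with '0'
9 → match
10 → match
Total matched: 5

5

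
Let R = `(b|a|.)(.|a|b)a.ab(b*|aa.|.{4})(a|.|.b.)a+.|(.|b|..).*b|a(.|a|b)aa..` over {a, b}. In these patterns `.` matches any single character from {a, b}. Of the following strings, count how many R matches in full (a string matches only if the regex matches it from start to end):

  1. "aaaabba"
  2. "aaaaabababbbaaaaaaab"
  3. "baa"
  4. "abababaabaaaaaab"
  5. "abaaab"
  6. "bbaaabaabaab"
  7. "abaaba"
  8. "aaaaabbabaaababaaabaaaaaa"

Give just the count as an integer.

1 → no match
2 → match
3 → no match
4 → match
5 → match
6 → match
7 → match
8 → no match
Total matched: 5

5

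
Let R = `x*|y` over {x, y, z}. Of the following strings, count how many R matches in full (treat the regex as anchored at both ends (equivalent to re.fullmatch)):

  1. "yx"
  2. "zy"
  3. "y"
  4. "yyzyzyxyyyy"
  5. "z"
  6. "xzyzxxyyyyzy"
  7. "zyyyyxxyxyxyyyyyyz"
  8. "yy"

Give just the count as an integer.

1

1. "yx" → no match
2. "zy" → no match
3. "y" → match
4. "yyzyzyxyyyy" → no match
5. "z" → no match
6. "xzyzxxyyyyzy" → no match
7 → no match
8. "yy" → no match
Total matched: 1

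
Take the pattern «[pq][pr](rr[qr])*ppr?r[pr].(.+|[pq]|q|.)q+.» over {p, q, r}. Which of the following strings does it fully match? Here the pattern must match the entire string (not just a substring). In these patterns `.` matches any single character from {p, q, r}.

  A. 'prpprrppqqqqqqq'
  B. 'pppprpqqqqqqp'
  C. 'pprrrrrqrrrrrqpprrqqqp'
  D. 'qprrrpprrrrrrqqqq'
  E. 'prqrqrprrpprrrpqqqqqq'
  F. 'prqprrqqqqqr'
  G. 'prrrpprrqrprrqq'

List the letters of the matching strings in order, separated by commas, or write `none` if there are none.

A, B, C, D

A → match
B → match
C → match
D → match
E → no match
F → no match
G → no match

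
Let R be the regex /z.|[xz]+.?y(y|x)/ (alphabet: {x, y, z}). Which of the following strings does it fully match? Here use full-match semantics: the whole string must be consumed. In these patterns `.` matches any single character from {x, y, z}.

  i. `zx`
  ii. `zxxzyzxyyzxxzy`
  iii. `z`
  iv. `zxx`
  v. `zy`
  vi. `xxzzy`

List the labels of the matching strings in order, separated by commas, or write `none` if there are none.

i, v

i → match
ii → no match
iii → no match
iv → no match
v → match
vi → no match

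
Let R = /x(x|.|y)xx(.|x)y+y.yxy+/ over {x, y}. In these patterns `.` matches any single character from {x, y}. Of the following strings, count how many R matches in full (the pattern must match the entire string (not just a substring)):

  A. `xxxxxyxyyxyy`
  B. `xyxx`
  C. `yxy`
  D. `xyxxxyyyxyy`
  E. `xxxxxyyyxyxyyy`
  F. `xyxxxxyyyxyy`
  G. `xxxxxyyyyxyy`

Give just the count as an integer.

A. `xxxxxyxyyxyy` → no match
B. `xyxx` → no match — must end with `y`
C. `yxy` → no match — must start with `x`
D. `xyxxxyyyxyy` → no match
E → match
F. `xyxxxxyyyxyy` → no match
G. `xxxxxyyyyxyy` → match
Total matched: 2

2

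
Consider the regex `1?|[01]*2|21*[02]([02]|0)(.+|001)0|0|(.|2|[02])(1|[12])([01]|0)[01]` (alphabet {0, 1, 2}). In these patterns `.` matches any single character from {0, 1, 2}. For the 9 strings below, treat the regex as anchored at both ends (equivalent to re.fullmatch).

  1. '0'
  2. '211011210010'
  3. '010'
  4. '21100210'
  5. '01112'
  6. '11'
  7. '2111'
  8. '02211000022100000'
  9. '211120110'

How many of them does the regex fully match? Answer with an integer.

5

1 → match
2 → no match
3 → no match
4 → match
5 → match
6 → no match
7 → match
8 → no match
9 → match
Total matched: 5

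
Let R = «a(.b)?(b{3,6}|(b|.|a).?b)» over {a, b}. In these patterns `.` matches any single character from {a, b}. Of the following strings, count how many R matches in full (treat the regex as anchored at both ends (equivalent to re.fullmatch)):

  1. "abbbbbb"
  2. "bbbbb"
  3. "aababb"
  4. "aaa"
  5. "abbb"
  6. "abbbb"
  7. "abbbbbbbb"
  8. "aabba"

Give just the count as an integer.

1 → match
2 → no match — must start with "a"
3 → match
4 → no match — must end with "b"
5 → match
6 → match
7 → match
8 → no match — must end with "b"
Total matched: 5

5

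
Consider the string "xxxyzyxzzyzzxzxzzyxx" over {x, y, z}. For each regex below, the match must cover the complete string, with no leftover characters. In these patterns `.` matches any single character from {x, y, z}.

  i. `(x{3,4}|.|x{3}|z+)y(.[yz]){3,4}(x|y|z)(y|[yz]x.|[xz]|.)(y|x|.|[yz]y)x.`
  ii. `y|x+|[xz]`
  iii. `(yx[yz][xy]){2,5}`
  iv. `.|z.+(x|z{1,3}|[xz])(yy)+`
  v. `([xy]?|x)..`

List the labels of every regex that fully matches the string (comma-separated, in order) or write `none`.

i

i → match
ii → no match
iii → no match — must start with "yx"
iv → no match
v → no match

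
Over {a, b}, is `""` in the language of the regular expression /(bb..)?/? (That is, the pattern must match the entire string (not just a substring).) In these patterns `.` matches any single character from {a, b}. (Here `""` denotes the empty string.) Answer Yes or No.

Yes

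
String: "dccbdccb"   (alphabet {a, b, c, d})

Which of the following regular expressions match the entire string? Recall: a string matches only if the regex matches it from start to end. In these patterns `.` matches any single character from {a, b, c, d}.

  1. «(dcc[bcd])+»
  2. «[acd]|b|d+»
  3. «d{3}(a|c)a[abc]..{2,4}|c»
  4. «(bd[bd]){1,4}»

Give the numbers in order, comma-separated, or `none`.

1 → match
2 → no match
3 → no match
4 → no match — must start with "bd"

1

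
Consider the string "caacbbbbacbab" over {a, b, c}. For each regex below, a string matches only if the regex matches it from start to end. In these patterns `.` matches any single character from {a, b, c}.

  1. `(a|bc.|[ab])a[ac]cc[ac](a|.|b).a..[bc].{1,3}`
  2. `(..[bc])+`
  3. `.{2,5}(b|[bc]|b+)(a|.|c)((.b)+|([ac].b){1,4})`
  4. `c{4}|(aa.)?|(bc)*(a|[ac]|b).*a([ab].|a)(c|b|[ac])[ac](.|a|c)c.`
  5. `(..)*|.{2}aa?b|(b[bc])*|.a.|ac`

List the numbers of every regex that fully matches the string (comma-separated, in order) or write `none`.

1 → no match
2 → no match
3 → match
4 → no match
5 → no match

3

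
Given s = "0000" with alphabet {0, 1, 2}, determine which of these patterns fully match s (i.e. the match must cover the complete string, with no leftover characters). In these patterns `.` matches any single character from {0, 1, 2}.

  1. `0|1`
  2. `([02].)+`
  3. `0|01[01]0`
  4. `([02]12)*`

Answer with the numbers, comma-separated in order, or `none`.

1 → no match
2 → match
3 → no match
4 → no match

2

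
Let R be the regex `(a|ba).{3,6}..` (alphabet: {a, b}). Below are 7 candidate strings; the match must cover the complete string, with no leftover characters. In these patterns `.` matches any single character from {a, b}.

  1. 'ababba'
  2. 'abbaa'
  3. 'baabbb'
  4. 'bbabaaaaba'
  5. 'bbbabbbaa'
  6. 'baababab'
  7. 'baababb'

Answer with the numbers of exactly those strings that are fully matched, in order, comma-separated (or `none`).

1 → match
2 → no match
3 → no match
4 → no match
5 → no match
6 → match
7 → match

1, 6, 7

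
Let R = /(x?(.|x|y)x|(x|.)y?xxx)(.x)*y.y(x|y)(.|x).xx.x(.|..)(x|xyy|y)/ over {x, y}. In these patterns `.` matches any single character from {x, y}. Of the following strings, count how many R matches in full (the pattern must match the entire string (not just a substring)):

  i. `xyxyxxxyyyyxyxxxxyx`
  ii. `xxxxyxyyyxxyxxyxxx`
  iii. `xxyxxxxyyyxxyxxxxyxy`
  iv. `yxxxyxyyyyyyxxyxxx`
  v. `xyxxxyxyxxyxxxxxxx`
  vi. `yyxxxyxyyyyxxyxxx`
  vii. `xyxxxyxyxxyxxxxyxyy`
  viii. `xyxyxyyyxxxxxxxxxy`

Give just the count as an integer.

i → match
ii → match
iii → no match
iv → match
v → match
vi → match
vii → match
viii → match
Total matched: 7

7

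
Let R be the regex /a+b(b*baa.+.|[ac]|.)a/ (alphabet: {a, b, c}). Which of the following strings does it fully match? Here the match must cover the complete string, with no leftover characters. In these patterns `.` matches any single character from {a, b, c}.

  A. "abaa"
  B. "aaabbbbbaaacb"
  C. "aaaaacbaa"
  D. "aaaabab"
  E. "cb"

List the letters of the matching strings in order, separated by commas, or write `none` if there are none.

A → match
B → no match — must end with "a"
C → no match
D → no match — must end with "a"
E → no match — must start with "a"

A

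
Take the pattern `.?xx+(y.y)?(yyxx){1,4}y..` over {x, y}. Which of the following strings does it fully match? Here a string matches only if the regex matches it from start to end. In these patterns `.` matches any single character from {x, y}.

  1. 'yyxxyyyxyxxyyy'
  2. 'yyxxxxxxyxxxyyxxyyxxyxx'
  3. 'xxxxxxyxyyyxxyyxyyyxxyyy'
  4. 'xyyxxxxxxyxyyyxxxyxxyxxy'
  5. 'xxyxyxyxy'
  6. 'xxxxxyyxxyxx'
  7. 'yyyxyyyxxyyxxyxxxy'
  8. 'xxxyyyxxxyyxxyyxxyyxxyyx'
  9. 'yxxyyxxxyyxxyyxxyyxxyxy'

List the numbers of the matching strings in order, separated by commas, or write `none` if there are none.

6

1 → no match
2 → no match
3 → no match
4 → no match
5 → no match
6 → match
7 → no match
8 → no match
9 → no match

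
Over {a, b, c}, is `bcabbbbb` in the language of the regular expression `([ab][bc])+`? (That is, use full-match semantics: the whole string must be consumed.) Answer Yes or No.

Yes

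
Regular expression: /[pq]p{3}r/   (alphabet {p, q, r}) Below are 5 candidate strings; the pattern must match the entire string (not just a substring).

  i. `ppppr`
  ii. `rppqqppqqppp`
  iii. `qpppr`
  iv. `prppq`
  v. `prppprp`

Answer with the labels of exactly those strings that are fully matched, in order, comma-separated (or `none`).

i. `ppppr` → match
ii. `rppqqppqqppp` → no match — must end with `pr`
iii. `qpppr` → match
iv. `prppq` → no match — must end with `pr`
v. `prppprp` → no match — must end with `pr`

i, iii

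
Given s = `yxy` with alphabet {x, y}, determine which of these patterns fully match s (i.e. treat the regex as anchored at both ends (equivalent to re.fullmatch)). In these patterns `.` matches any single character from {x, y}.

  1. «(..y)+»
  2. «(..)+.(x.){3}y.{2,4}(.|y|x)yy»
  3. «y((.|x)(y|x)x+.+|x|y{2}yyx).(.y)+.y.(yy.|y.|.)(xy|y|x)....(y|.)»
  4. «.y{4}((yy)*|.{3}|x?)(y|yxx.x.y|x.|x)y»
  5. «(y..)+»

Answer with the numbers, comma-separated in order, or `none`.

1 → match
2 → no match — must end with `yy`
3 → no match
4 → no match
5 → match

1, 5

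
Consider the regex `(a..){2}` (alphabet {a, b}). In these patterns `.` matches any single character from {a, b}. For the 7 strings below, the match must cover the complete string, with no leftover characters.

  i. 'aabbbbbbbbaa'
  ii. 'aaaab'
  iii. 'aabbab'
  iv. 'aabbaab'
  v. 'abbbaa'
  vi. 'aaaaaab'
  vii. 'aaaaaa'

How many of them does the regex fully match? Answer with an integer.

1

i. 'aabbbbbbbbaa' → no match
ii. 'aaaab' → no match
iii. 'aabbab' → no match
iv. 'aabbaab' → no match
v. 'abbbaa' → no match
vi. 'aaaaaab' → no match
vii. 'aaaaaa' → match
Total matched: 1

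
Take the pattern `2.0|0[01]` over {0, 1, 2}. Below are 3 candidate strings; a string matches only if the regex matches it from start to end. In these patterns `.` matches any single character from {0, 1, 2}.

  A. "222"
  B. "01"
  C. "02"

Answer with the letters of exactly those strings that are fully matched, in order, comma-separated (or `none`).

B

A → no match
B → match
C → no match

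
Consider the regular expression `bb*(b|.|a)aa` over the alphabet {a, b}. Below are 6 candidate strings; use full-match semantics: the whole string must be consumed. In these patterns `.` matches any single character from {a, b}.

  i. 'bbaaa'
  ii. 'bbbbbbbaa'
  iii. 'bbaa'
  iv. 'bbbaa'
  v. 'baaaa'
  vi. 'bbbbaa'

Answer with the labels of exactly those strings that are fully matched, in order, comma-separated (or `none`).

i, ii, iii, iv, vi

i → match
ii → match
iii → match
iv → match
v → no match
vi → match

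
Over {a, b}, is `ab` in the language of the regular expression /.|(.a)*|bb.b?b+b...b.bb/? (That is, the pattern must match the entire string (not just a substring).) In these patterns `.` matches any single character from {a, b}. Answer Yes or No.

No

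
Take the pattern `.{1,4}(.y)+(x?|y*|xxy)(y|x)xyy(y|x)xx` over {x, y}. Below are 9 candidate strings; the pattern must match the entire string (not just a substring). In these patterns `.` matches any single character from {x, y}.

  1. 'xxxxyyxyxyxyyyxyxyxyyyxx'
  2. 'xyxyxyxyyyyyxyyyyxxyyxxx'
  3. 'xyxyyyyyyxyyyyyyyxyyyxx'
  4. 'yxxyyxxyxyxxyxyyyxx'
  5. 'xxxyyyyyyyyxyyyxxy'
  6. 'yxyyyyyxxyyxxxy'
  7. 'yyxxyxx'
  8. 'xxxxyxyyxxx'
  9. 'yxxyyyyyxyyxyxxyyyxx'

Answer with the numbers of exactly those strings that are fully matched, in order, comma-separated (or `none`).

1 → match
2 → match
3 → match
4 → no match
5 → no match — must end with 'xx'
6 → no match — must end with 'xx'
7 → no match
8 → no match
9 → no match

1, 2, 3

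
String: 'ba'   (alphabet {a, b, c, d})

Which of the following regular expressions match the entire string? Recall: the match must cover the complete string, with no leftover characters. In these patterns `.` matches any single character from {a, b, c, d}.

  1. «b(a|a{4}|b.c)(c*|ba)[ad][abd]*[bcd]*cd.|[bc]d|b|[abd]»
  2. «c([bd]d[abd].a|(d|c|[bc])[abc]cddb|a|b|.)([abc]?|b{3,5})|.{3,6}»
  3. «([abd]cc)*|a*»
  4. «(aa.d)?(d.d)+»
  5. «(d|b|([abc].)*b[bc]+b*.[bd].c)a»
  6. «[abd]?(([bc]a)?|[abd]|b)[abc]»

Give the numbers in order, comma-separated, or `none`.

1 → no match
2 → no match
3 → no match
4 → no match — must end with 'd'
5 → match
6 → match

5, 6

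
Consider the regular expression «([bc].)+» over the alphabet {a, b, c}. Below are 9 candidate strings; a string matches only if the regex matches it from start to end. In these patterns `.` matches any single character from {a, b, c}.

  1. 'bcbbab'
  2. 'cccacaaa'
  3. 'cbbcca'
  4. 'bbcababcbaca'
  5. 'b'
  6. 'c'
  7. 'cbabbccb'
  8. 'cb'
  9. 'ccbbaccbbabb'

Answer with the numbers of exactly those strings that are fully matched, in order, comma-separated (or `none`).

1 → no match
2 → no match
3 → match
4 → match
5 → no match
6 → no match
7 → no match
8 → match
9 → no match

3, 4, 8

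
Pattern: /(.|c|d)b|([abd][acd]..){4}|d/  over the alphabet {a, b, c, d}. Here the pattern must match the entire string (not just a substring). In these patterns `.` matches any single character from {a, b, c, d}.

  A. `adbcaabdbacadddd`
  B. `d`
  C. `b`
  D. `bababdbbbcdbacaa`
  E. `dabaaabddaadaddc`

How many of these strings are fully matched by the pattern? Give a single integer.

4

A → match
B. `d` → match
C. `b` → no match
D → match
E → match
Total matched: 4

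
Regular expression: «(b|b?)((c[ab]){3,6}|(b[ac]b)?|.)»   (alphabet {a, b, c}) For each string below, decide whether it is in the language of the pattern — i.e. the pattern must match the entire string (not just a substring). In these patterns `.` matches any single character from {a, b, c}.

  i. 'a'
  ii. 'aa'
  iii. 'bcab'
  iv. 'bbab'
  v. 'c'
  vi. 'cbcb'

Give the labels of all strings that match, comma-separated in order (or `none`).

i, iv, v

i → match
ii → no match
iii → no match
iv → match
v → match
vi → no match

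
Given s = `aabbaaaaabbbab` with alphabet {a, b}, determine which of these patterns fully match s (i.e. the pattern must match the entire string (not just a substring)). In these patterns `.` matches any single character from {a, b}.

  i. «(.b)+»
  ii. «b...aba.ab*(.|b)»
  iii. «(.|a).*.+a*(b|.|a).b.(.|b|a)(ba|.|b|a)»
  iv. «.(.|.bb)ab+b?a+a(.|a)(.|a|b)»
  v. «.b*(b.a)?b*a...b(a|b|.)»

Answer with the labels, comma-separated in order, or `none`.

iii

i → no match
ii → no match — must start with `b`
iii → match
iv → no match
v → no match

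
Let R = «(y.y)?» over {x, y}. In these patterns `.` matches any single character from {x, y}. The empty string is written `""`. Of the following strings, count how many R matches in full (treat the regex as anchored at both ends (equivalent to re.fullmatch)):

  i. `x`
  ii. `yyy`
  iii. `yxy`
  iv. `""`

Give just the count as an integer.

3

i → no match
ii → match
iii → match
iv → match
Total matched: 3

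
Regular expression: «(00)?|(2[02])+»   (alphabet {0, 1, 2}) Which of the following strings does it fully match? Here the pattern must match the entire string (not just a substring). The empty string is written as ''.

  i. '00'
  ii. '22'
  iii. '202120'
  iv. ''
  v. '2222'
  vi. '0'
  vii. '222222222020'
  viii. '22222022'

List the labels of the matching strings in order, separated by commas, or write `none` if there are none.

i, ii, iv, v, vii, viii

i. '00' → match
ii. '22' → match
iii. '202120' → no match
iv. '' → match
v. '2222' → match
vi. '0' → no match
vii. '222222222020' → match
viii. '22222022' → match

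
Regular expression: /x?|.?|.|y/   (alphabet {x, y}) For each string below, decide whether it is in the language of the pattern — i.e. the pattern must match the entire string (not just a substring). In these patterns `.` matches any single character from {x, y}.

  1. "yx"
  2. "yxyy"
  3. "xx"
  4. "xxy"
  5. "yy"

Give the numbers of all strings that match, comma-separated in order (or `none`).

none

1. "yx" → no match
2. "yxyy" → no match
3. "xx" → no match
4. "xxy" → no match
5. "yy" → no match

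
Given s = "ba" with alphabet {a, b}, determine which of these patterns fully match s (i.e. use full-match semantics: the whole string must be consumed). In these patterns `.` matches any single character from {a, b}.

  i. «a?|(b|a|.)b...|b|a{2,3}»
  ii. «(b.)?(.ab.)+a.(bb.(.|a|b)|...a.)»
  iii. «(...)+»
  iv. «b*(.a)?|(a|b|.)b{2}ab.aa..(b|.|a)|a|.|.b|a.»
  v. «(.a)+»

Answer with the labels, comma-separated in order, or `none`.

iv, v

i → no match
ii → no match
iii → no match
iv → match
v → match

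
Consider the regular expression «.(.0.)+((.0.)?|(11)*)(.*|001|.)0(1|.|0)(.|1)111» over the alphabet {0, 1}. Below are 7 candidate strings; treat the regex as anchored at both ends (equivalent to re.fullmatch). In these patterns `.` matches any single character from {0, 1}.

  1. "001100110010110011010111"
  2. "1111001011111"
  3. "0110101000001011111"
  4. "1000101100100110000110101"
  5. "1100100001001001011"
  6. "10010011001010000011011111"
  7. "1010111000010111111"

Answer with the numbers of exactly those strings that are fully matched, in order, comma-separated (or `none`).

6

1 → no match
2 → no match
3 → no match
4 → no match — must end with "111"
5 → no match — must end with "111"
6 → match
7 → no match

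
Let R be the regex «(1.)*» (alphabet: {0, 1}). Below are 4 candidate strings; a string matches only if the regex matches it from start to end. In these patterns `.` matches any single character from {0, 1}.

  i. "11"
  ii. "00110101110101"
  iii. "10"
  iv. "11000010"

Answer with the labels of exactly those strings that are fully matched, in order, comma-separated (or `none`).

i, iii

i. "11" → match
ii → no match
iii. "10" → match
iv. "11000010" → no match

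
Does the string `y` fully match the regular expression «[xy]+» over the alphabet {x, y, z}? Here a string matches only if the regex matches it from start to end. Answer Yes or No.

Yes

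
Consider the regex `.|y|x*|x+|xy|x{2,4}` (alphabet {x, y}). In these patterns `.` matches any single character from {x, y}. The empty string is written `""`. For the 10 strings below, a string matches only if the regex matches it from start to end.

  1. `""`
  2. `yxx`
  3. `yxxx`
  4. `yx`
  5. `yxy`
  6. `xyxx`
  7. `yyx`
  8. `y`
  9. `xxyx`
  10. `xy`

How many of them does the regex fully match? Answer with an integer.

1. `""` → match
2. `yxx` → no match
3. `yxxx` → no match
4. `yx` → no match
5. `yxy` → no match
6. `xyxx` → no match
7. `yyx` → no match
8. `y` → match
9. `xxyx` → no match
10. `xy` → match
Total matched: 3

3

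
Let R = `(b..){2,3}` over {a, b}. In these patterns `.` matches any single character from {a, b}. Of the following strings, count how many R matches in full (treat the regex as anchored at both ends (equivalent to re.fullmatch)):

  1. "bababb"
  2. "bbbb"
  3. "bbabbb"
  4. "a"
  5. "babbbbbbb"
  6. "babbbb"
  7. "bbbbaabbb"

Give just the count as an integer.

1 → no match
2 → no match
3 → match
4 → no match — must start with "b"
5 → match
6 → match
7 → match
Total matched: 4

4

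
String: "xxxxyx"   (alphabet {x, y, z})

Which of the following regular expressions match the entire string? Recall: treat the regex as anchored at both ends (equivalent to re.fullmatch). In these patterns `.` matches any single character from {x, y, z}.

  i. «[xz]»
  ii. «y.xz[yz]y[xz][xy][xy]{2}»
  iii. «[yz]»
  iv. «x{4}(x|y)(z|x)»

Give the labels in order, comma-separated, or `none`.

i → no match
ii → no match — must start with "y"
iii → no match
iv → match

iv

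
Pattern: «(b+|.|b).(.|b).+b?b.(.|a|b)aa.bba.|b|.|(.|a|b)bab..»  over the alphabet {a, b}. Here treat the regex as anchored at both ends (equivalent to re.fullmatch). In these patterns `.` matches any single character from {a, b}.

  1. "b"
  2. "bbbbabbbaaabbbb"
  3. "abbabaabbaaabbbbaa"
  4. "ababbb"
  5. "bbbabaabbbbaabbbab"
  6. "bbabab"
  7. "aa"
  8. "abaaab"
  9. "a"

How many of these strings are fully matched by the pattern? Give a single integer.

1 → match
2 → no match
3 → no match
4 → match
5 → match
6 → match
7 → no match
8 → no match
9 → match
Total matched: 5

5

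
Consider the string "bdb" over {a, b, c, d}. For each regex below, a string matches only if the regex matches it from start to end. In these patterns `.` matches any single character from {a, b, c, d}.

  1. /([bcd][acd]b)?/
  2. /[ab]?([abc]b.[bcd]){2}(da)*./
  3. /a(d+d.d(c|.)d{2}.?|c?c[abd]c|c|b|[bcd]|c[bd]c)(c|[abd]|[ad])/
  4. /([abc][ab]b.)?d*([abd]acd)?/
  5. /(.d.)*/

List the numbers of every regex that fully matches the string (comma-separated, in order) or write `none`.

1, 5

1 → match
2 → no match
3 → no match — must start with "a"
4 → no match
5 → match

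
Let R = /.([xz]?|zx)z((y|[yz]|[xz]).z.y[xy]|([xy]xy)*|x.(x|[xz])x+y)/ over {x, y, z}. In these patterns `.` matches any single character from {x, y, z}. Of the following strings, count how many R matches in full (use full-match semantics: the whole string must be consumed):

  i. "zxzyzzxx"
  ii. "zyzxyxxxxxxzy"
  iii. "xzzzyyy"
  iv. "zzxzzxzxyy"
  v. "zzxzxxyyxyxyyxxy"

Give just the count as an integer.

1

i. "zxzyzzxx" → no match
ii → no match
iii. "xzzzyyy" → no match
iv. "zzxzzxzxyy" → match
v → no match
Total matched: 1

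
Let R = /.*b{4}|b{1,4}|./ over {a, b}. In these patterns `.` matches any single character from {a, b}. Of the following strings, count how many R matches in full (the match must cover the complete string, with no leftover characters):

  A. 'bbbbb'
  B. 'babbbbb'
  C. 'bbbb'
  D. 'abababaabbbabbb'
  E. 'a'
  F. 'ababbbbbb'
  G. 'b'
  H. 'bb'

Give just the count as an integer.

A → match
B → match
C → match
D → no match
E → match
F → match
G → match
H → match
Total matched: 7

7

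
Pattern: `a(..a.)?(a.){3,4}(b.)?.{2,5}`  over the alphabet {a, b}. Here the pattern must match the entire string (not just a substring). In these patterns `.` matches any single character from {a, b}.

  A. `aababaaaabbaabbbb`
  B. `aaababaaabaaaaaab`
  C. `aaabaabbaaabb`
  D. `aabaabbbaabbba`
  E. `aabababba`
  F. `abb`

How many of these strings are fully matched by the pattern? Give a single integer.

1

A → no match
B → no match
C → no match
D → no match
E → match
F → no match
Total matched: 1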